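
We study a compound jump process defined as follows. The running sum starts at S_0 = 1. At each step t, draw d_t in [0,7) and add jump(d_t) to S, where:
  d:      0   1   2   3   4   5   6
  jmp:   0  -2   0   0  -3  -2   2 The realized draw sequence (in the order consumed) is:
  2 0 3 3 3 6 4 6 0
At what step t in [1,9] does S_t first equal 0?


7

t=0: S=1, d=2, jump=0, S_1=1
t=1: S=1, d=0, jump=0, S_2=1
t=2: S=1, d=3, jump=0, S_3=1
t=3: S=1, d=3, jump=0, S_4=1
t=4: S=1, d=3, jump=0, S_5=1
t=5: S=1, d=6, jump=2, S_6=3
t=6: S=3, d=4, jump=-3, S_7=0
t=7: S=0, d=6, jump=2, S_8=2
t=8: S=2, d=0, jump=0, S_9=2


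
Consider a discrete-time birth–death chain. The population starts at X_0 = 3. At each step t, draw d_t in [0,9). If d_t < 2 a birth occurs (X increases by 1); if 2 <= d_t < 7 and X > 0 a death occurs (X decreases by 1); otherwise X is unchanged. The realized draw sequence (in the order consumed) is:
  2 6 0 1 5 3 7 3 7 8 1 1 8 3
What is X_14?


1

t=0: X=3, d=2 → death, X_1=2
t=1: X=2, d=6 → death, X_2=1
t=2: X=1, d=0 → birth, X_3=2
t=3: X=2, d=1 → birth, X_4=3
t=4: X=3, d=5 → death, X_5=2
t=5: X=2, d=3 → death, X_6=1
t=6: X=1, d=7 → hold, X_7=1
t=7: X=1, d=3 → death, X_8=0
t=8: X=0, d=7 → hold, X_9=0
t=9: X=0, d=8 → hold, X_10=0
t=10: X=0, d=1 → birth, X_11=1
t=11: X=1, d=1 → birth, X_12=2
t=12: X=2, d=8 → hold, X_13=2
t=13: X=2, d=3 → death, X_14=1


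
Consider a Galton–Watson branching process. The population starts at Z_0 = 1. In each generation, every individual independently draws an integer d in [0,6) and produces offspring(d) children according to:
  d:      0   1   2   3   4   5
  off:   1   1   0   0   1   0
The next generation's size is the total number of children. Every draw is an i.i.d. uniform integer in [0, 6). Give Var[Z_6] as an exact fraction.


Outcome values over d=0..5: [1, 1, 0, 0, 1, 0]
Σy = 3, Σy² = 3, M = 6
μ = 3/6 = 1/2,  σ² = 3/6 − (1/2)² = 1/4
V_0 = 0, E_0 = 1
V_1 = 1/4·E_0 + (1/2)²·V_0 = 1/4;  E_1 = 1/2
V_2 = 1/4·E_1 + (1/2)²·V_1 = 3/16;  E_2 = 1/4
V_3 = 1/4·E_2 + (1/2)²·V_2 = 7/64;  E_3 = 1/8
V_4 = 1/4·E_3 + (1/2)²·V_3 = 15/256;  E_4 = 1/16
V_5 = 1/4·E_4 + (1/2)²·V_4 = 31/1024;  E_5 = 1/32
V_6 = 1/4·E_5 + (1/2)²·V_5 = 63/4096;  E_6 = 1/64

63/4096


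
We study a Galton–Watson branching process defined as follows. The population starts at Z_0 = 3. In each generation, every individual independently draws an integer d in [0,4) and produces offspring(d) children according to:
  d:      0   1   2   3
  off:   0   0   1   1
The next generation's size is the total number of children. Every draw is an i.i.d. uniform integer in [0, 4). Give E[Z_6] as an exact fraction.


3/64

Outcome values over d=0..3: [0, 0, 1, 1]
Σy = 2, Σy² = 2, M = 4
μ = 2/4 = 1/2,  σ² = 2/4 − (1/2)² = 1/4
E[Z_0] = 3
E[Z_1] = 1/2·E[Z_0] = 3/2
E[Z_2] = 1/2·E[Z_1] = 3/4
E[Z_3] = 1/2·E[Z_2] = 3/8
E[Z_4] = 1/2·E[Z_3] = 3/16
E[Z_5] = 1/2·E[Z_4] = 3/32
E[Z_6] = 1/2·E[Z_5] = 3/64


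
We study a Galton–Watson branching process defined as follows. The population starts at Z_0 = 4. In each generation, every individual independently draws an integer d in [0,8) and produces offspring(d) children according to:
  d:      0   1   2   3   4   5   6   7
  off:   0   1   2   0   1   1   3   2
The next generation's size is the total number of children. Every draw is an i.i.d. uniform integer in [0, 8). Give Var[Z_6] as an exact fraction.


540421875/4194304

Outcome values over d=0..7: [0, 1, 2, 0, 1, 1, 3, 2]
Σy = 10, Σy² = 20, M = 8
μ = 10/8 = 5/4,  σ² = 20/8 − (5/4)² = 15/16
V_0 = 0, E_0 = 4
V_1 = 15/16·E_0 + (5/4)²·V_0 = 15/4;  E_1 = 5
V_2 = 15/16·E_1 + (5/4)²·V_1 = 675/64;  E_2 = 25/4
V_3 = 15/16·E_2 + (5/4)²·V_2 = 22875/1024;  E_3 = 125/16
V_4 = 15/16·E_3 + (5/4)²·V_3 = 691875/16384;  E_4 = 625/64
V_5 = 15/16·E_4 + (5/4)²·V_4 = 19696875/262144;  E_5 = 3125/256
V_6 = 15/16·E_5 + (5/4)²·V_5 = 540421875/4194304;  E_6 = 15625/1024


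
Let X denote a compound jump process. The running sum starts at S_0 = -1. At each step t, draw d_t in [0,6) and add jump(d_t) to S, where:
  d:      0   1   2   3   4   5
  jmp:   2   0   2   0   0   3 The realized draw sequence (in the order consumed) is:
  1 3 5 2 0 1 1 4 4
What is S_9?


t=0: S=-1, d=1, jump=0, S_1=-1
t=1: S=-1, d=3, jump=0, S_2=-1
t=2: S=-1, d=5, jump=3, S_3=2
t=3: S=2, d=2, jump=2, S_4=4
t=4: S=4, d=0, jump=2, S_5=6
t=5: S=6, d=1, jump=0, S_6=6
t=6: S=6, d=1, jump=0, S_7=6
t=7: S=6, d=4, jump=0, S_8=6
t=8: S=6, d=4, jump=0, S_9=6

6


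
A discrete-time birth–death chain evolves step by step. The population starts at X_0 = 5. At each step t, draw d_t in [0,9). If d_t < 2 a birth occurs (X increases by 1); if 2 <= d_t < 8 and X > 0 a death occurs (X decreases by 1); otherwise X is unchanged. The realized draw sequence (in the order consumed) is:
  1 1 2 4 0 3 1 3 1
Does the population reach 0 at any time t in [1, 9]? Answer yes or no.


t=0: X=5, d=1 → birth, X_1=6
t=1: X=6, d=1 → birth, X_2=7
t=2: X=7, d=2 → death, X_3=6
t=3: X=6, d=4 → death, X_4=5
t=4: X=5, d=0 → birth, X_5=6
t=5: X=6, d=3 → death, X_6=5
t=6: X=5, d=1 → birth, X_7=6
t=7: X=6, d=3 → death, X_8=5
t=8: X=5, d=1 → birth, X_9=6

no


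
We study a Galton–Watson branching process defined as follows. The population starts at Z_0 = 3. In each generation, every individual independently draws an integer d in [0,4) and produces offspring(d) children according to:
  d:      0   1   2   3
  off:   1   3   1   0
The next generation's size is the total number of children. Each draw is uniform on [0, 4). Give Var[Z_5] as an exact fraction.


Outcome values over d=0..3: [1, 3, 1, 0]
Σy = 5, Σy² = 11, M = 4
μ = 5/4 = 5/4,  σ² = 11/4 − (5/4)² = 19/16
V_0 = 0, E_0 = 3
V_1 = 19/16·E_0 + (5/4)²·V_0 = 57/16;  E_1 = 15/4
V_2 = 19/16·E_1 + (5/4)²·V_1 = 2565/256;  E_2 = 75/16
V_3 = 19/16·E_2 + (5/4)²·V_2 = 86925/4096;  E_3 = 375/64
V_4 = 19/16·E_3 + (5/4)²·V_3 = 2629125/65536;  E_4 = 1875/256
V_5 = 19/16·E_4 + (5/4)²·V_4 = 74848125/1048576;  E_5 = 9375/1024

74848125/1048576


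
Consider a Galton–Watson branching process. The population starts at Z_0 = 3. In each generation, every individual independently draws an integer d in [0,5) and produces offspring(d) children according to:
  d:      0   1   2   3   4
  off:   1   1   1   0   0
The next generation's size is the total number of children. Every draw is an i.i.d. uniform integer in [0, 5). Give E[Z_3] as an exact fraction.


81/125

Outcome values over d=0..4: [1, 1, 1, 0, 0]
Σy = 3, Σy² = 3, M = 5
μ = 3/5 = 3/5,  σ² = 3/5 − (3/5)² = 6/25
E[Z_0] = 3
E[Z_1] = 3/5·E[Z_0] = 9/5
E[Z_2] = 3/5·E[Z_1] = 27/25
E[Z_3] = 3/5·E[Z_2] = 81/125


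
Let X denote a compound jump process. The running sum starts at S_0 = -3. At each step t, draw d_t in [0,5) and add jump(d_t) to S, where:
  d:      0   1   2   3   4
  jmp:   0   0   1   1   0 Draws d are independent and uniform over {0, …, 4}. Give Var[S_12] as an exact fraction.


72/25

Outcome values over d=0..4: [0, 0, 1, 1, 0]
Σy = 2, Σy² = 2, M = 5
μ = 2/5 = 2/5,  σ² = 2/5 − (2/5)² = 6/25
Independent increments: Var[S_12] = 12·σ² = 12·(6/25) = 72/25


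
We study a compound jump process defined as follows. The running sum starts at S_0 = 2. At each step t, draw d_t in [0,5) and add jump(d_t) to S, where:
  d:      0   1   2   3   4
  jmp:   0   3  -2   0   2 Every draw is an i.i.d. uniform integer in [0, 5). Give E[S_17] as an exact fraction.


61/5

Outcome values over d=0..4: [0, 3, -2, 0, 2]
Σy = 3, Σy² = 17, M = 5
μ = 3/5 = 3/5,  σ² = 17/5 − (3/5)² = 76/25
E[S_17] = 2 + 17·(3/5) = 61/5


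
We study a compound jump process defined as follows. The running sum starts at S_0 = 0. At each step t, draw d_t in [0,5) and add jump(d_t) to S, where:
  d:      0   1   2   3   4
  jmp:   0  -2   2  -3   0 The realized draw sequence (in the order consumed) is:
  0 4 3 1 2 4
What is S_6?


-3

t=0: S=0, d=0, jump=0, S_1=0
t=1: S=0, d=4, jump=0, S_2=0
t=2: S=0, d=3, jump=-3, S_3=-3
t=3: S=-3, d=1, jump=-2, S_4=-5
t=4: S=-5, d=2, jump=2, S_5=-3
t=5: S=-3, d=4, jump=0, S_6=-3


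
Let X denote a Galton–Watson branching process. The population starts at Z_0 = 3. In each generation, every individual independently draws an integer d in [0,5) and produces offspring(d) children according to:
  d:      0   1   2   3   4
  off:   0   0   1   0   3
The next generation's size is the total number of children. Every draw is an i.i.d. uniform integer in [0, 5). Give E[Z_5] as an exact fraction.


3072/3125

Outcome values over d=0..4: [0, 0, 1, 0, 3]
Σy = 4, Σy² = 10, M = 5
μ = 4/5 = 4/5,  σ² = 10/5 − (4/5)² = 34/25
E[Z_0] = 3
E[Z_1] = 4/5·E[Z_0] = 12/5
E[Z_2] = 4/5·E[Z_1] = 48/25
E[Z_3] = 4/5·E[Z_2] = 192/125
E[Z_4] = 4/5·E[Z_3] = 768/625
E[Z_5] = 4/5·E[Z_4] = 3072/3125


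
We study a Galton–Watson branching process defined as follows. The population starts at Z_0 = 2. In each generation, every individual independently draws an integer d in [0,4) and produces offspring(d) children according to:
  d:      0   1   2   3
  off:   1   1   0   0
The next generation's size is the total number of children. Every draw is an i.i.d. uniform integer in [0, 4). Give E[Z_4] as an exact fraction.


1/8

Outcome values over d=0..3: [1, 1, 0, 0]
Σy = 2, Σy² = 2, M = 4
μ = 2/4 = 1/2,  σ² = 2/4 − (1/2)² = 1/4
E[Z_0] = 2
E[Z_1] = 1/2·E[Z_0] = 1
E[Z_2] = 1/2·E[Z_1] = 1/2
E[Z_3] = 1/2·E[Z_2] = 1/4
E[Z_4] = 1/2·E[Z_3] = 1/8


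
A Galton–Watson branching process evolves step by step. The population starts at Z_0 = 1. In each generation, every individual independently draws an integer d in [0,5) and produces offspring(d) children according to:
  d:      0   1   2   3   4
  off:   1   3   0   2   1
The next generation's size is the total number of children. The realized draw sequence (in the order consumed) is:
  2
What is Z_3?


0

gen 0: Z_0=1, draws=[2], offspring=[0], Z_1=0
gen 1: Z_1=0, draws=[], offspring=[], Z_2=0
gen 2: Z_2=0, draws=[], offspring=[], Z_3=0


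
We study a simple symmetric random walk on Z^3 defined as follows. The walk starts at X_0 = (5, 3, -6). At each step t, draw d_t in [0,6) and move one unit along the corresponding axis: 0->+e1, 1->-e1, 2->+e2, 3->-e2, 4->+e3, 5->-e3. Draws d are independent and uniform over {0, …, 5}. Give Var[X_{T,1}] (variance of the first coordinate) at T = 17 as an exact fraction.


Outcome values over d=0..5: [1, -1, 0, 0, 0, 0]
Σy = 0, Σy² = 2, M = 6
μ = 0/6 = 0,  σ² = 2/6 − (0)² = 1/3
Independent increments: Var[X_17] = 17·σ² = 17·(1/3) = 17/3

17/3


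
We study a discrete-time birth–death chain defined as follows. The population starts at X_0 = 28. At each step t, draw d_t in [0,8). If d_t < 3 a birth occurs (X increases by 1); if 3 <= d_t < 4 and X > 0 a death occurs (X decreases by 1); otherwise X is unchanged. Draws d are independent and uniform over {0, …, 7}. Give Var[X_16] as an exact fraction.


7

X can drop by at most 1 per step and X_0 = 28 > T = 16, so X_t >= 28 − t >= 12 > 0 for every t <= 16: the floor at 0 (the 'and X > 0' condition) never binds. Hence X_16 = X_0 + Σ_{t<16} Y_t with i.i.d. increments Y_t = y(d_t) ∈ {+1, −1, 0}.
Outcome values over d=0..7: [1, 1, 1, -1, 0, 0, 0, 0]
Σy = 2, Σy² = 4, M = 8
μ = 2/8 = 1/4,  σ² = 4/8 − (1/4)² = 7/16
Independent increments: Var[X_16] = 16·σ² = 16·(7/16) = 7


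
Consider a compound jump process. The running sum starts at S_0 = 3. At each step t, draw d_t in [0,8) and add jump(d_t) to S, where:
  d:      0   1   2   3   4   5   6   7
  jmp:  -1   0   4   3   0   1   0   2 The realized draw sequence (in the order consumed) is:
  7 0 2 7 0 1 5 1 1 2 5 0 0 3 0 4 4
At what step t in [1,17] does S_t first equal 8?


3

t=0: S=3, d=7, jump=2, S_1=5
t=1: S=5, d=0, jump=-1, S_2=4
t=2: S=4, d=2, jump=4, S_3=8
t=3: S=8, d=7, jump=2, S_4=10
t=4: S=10, d=0, jump=-1, S_5=9
t=5: S=9, d=1, jump=0, S_6=9
t=6: S=9, d=5, jump=1, S_7=10
t=7: S=10, d=1, jump=0, S_8=10
t=8: S=10, d=1, jump=0, S_9=10
t=9: S=10, d=2, jump=4, S_10=14
t=10: S=14, d=5, jump=1, S_11=15
t=11: S=15, d=0, jump=-1, S_12=14
t=12: S=14, d=0, jump=-1, S_13=13
t=13: S=13, d=3, jump=3, S_14=16
t=14: S=16, d=0, jump=-1, S_15=15
t=15: S=15, d=4, jump=0, S_16=15
t=16: S=15, d=4, jump=0, S_17=15


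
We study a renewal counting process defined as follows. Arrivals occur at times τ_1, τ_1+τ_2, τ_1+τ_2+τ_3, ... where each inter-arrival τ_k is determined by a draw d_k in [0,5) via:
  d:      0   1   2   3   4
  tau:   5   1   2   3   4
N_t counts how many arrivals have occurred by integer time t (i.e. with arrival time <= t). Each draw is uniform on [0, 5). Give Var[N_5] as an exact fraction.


Inter-arrival values over d=0..4: [5, 1, 2, 3, 4]
Each d has probability 1/5, so the pmf of τ is: f(1) = 1/5, f(2) = 1/5, f(3) = 1/5, f(4) = 1/5, f(5) = 1/5
Let p_n(j) = P(N_n = j), with p_0 = [1]. Condition on τ_1: p_n(0) = P(τ > n), and for j >= 1, p_n(j) = Σ_{k<=n} f(k)·p_{n−k}(j−1)
p_1 = [4/5, 1/5]  (j = 0..1)
p_2 = [3/5, 9/25, 1/25]  (j = 0..2)
p_3 = [2/5, 12/25, 14/125, 1/125]  (j = 0..3)
p_4 = [1/5, 14/25, 26/125, 19/625, 1/625]  (j = 0..4)
p_5 = [0, 3/5, 8/25, 9/125, 24/3125, 1/3125]  (j = 0..5)
E[N_5] = Σ j·p_5(j) = 4651/3125;  E[N_5²] = Σ j²·p_5(j) = 8309/3125
Var[N_5] = 8309/3125 − (4651/3125)² = 4333824/9765625

4333824/9765625


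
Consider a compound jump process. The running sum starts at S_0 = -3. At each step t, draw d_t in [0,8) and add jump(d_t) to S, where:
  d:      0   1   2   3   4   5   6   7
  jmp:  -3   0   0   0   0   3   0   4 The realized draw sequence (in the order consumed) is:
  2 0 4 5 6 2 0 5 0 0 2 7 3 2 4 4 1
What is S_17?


t=0: S=-3, d=2, jump=0, S_1=-3
t=1: S=-3, d=0, jump=-3, S_2=-6
t=2: S=-6, d=4, jump=0, S_3=-6
t=3: S=-6, d=5, jump=3, S_4=-3
t=4: S=-3, d=6, jump=0, S_5=-3
t=5: S=-3, d=2, jump=0, S_6=-3
t=6: S=-3, d=0, jump=-3, S_7=-6
t=7: S=-6, d=5, jump=3, S_8=-3
t=8: S=-3, d=0, jump=-3, S_9=-6
t=9: S=-6, d=0, jump=-3, S_10=-9
t=10: S=-9, d=2, jump=0, S_11=-9
t=11: S=-9, d=7, jump=4, S_12=-5
t=12: S=-5, d=3, jump=0, S_13=-5
t=13: S=-5, d=2, jump=0, S_14=-5
t=14: S=-5, d=4, jump=0, S_15=-5
t=15: S=-5, d=4, jump=0, S_16=-5
t=16: S=-5, d=1, jump=0, S_17=-5

-5


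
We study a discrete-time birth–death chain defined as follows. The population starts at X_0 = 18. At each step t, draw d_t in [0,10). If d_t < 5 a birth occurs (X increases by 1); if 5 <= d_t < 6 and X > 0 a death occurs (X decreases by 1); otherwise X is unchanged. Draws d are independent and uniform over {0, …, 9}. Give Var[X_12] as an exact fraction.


X can drop by at most 1 per step and X_0 = 18 > T = 12, so X_t >= 18 − t >= 6 > 0 for every t <= 12: the floor at 0 (the 'and X > 0' condition) never binds. Hence X_12 = X_0 + Σ_{t<12} Y_t with i.i.d. increments Y_t = y(d_t) ∈ {+1, −1, 0}.
Outcome values over d=0..9: [1, 1, 1, 1, 1, -1, 0, 0, 0, 0]
Σy = 4, Σy² = 6, M = 10
μ = 4/10 = 2/5,  σ² = 6/10 − (2/5)² = 11/25
Independent increments: Var[X_12] = 12·σ² = 12·(11/25) = 132/25

132/25


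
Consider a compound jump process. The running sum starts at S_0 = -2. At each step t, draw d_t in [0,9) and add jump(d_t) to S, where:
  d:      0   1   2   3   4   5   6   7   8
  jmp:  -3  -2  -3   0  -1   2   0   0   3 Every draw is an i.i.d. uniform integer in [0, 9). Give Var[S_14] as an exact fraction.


Outcome values over d=0..8: [-3, -2, -3, 0, -1, 2, 0, 0, 3]
Σy = -4, Σy² = 36, M = 9
μ = -4/9 = -4/9,  σ² = 36/9 − (-4/9)² = 308/81
Independent increments: Var[S_14] = 14·σ² = 14·(308/81) = 4312/81

4312/81


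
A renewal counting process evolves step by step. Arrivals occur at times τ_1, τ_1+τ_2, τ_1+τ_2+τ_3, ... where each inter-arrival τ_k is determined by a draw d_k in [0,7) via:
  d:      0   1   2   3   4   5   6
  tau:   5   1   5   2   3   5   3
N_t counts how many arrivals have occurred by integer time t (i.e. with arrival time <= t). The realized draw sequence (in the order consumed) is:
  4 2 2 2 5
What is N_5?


1

draw d_1=4: τ_1=3, arrival time A_1=3
draw d_2=2: τ_2=5, arrival time A_2=8
draw d_3=2: τ_3=5, arrival time A_3=13
draw d_4=2: τ_4=5, arrival time A_4=18
draw d_5=5: τ_5=5, arrival time A_5=23
N_t over t=0..5: 0:0 1:0 2:0 3:1 4:1 5:1


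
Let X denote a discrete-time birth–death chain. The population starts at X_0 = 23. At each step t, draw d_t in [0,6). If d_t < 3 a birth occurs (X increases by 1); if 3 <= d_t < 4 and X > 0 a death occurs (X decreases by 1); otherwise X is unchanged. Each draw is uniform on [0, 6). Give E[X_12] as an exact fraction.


27

X can drop by at most 1 per step and X_0 = 23 > T = 12, so X_t >= 23 − t >= 11 > 0 for every t <= 12: the floor at 0 (the 'and X > 0' condition) never binds. Hence X_12 = X_0 + Σ_{t<12} Y_t with i.i.d. increments Y_t = y(d_t) ∈ {+1, −1, 0}.
Outcome values over d=0..5: [1, 1, 1, -1, 0, 0]
Σy = 2, Σy² = 4, M = 6
μ = 2/6 = 1/3,  σ² = 4/6 − (1/3)² = 5/9
E[X_12] = 23 + 12·(1/3) = 27


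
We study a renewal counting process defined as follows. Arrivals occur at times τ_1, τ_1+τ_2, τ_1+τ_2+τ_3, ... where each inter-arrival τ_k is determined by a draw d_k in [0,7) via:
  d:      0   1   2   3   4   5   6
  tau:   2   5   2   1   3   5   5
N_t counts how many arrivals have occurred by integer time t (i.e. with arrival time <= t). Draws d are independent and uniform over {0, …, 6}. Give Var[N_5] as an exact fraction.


106711338/282475249

Inter-arrival values over d=0..6: [2, 5, 2, 1, 3, 5, 5]
Each d has probability 1/7, so the pmf of τ is: f(1) = 1/7, f(2) = 2/7, f(3) = 1/7, f(5) = 3/7
Let p_n(j) = P(N_n = j), with p_0 = [1]. Condition on τ_1: p_n(0) = P(τ > n), and for j >= 1, p_n(j) = Σ_{k<=n} f(k)·p_{n−k}(j−1)
p_1 = [6/7, 1/7]  (j = 0..1)
p_2 = [4/7, 20/49, 1/49]  (j = 0..2)
p_3 = [3/7, 23/49, 34/343, 1/343]  (j = 0..3)
p_4 = [3/7, 17/49, 10/49, 48/2401, 1/2401]  (j = 0..4)
p_5 = [0, 34/49, 83/343, 145/2401, 62/16807, 1/16807]  (j = 0..5)
E[N_5] = Σ j·p_5(j) = 23094/16807;  E[N_5²] = Σ j²·p_5(j) = 38082/16807
Var[N_5] = 38082/16807 − (23094/16807)² = 106711338/282475249


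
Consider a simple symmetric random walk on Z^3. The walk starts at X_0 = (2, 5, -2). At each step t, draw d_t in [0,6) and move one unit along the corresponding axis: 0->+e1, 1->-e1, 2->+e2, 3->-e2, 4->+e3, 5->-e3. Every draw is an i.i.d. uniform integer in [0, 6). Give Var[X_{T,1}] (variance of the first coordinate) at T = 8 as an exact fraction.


8/3

Outcome values over d=0..5: [1, -1, 0, 0, 0, 0]
Σy = 0, Σy² = 2, M = 6
μ = 0/6 = 0,  σ² = 2/6 − (0)² = 1/3
Independent increments: Var[X_8] = 8·σ² = 8·(1/3) = 8/3


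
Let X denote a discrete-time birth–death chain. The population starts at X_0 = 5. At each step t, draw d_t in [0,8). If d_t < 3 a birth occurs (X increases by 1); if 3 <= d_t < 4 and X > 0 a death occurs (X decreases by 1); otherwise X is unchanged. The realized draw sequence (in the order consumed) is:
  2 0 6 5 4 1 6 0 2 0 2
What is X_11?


t=0: X=5, d=2 → birth, X_1=6
t=1: X=6, d=0 → birth, X_2=7
t=2: X=7, d=6 → hold, X_3=7
t=3: X=7, d=5 → hold, X_4=7
t=4: X=7, d=4 → hold, X_5=7
t=5: X=7, d=1 → birth, X_6=8
t=6: X=8, d=6 → hold, X_7=8
t=7: X=8, d=0 → birth, X_8=9
t=8: X=9, d=2 → birth, X_9=10
t=9: X=10, d=0 → birth, X_10=11
t=10: X=11, d=2 → birth, X_11=12

12


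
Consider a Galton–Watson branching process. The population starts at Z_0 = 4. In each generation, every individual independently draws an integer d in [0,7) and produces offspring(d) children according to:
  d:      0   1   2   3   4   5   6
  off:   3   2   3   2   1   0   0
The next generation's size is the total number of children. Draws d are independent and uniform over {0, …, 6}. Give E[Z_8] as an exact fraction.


857435524/5764801

Outcome values over d=0..6: [3, 2, 3, 2, 1, 0, 0]
Σy = 11, Σy² = 27, M = 7
μ = 11/7 = 11/7,  σ² = 27/7 − (11/7)² = 68/49
E[Z_0] = 4
E[Z_1] = 11/7·E[Z_0] = 44/7
E[Z_2] = 11/7·E[Z_1] = 484/49
E[Z_3] = 11/7·E[Z_2] = 5324/343
E[Z_4] = 11/7·E[Z_3] = 58564/2401
E[Z_5] = 11/7·E[Z_4] = 644204/16807
E[Z_6] = 11/7·E[Z_5] = 7086244/117649
E[Z_7] = 11/7·E[Z_6] = 77948684/823543
E[Z_8] = 11/7·E[Z_7] = 857435524/5764801


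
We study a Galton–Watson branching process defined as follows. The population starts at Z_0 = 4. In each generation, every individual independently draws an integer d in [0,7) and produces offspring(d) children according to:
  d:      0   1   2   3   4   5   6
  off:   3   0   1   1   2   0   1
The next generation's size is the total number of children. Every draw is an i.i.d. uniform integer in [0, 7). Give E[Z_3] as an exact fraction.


2048/343

Outcome values over d=0..6: [3, 0, 1, 1, 2, 0, 1]
Σy = 8, Σy² = 16, M = 7
μ = 8/7 = 8/7,  σ² = 16/7 − (8/7)² = 48/49
E[Z_0] = 4
E[Z_1] = 8/7·E[Z_0] = 32/7
E[Z_2] = 8/7·E[Z_1] = 256/49
E[Z_3] = 8/7·E[Z_2] = 2048/343


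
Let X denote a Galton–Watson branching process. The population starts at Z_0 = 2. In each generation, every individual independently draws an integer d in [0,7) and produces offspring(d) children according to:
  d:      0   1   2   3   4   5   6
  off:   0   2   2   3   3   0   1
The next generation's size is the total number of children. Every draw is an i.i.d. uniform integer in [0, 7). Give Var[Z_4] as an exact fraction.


Outcome values over d=0..6: [0, 2, 2, 3, 3, 0, 1]
Σy = 11, Σy² = 27, M = 7
μ = 11/7 = 11/7,  σ² = 27/7 − (11/7)² = 68/49
V_0 = 0, E_0 = 2
V_1 = 68/49·E_0 + (11/7)²·V_0 = 136/49;  E_1 = 22/7
V_2 = 68/49·E_1 + (11/7)²·V_1 = 26928/2401;  E_2 = 242/49
V_3 = 68/49·E_2 + (11/7)²·V_2 = 4064632/117649;  E_3 = 2662/343
V_4 = 68/49·E_3 + (11/7)²·V_3 = 553908960/5764801;  E_4 = 29282/2401

553908960/5764801


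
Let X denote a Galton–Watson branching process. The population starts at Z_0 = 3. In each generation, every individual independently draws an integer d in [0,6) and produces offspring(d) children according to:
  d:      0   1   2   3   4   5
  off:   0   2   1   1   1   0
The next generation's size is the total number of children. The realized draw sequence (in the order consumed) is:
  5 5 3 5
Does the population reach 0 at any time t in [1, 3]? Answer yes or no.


yes

gen 0: Z_0=3, draws=[5, 5, 3], offspring=[0, 0, 1], Z_1=1
gen 1: Z_1=1, draws=[5], offspring=[0], Z_2=0
gen 2: Z_2=0, draws=[], offspring=[], Z_3=0


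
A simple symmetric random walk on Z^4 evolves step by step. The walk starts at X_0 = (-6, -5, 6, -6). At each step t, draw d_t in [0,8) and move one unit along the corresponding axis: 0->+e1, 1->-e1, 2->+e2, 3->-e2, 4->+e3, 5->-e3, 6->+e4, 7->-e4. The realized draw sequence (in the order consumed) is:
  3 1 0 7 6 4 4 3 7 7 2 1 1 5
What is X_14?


(-8, -6, 7, -8)

t=0: X=(-6, -5, 6, -6), d=3 → -e2, X_1=(-6, -6, 6, -6)
t=1: X=(-6, -6, 6, -6), d=1 → -e1, X_2=(-7, -6, 6, -6)
t=2: X=(-7, -6, 6, -6), d=0 → +e1, X_3=(-6, -6, 6, -6)
t=3: X=(-6, -6, 6, -6), d=7 → -e4, X_4=(-6, -6, 6, -7)
t=4: X=(-6, -6, 6, -7), d=6 → +e4, X_5=(-6, -6, 6, -6)
t=5: X=(-6, -6, 6, -6), d=4 → +e3, X_6=(-6, -6, 7, -6)
t=6: X=(-6, -6, 7, -6), d=4 → +e3, X_7=(-6, -6, 8, -6)
t=7: X=(-6, -6, 8, -6), d=3 → -e2, X_8=(-6, -7, 8, -6)
t=8: X=(-6, -7, 8, -6), d=7 → -e4, X_9=(-6, -7, 8, -7)
t=9: X=(-6, -7, 8, -7), d=7 → -e4, X_10=(-6, -7, 8, -8)
t=10: X=(-6, -7, 8, -8), d=2 → +e2, X_11=(-6, -6, 8, -8)
t=11: X=(-6, -6, 8, -8), d=1 → -e1, X_12=(-7, -6, 8, -8)
t=12: X=(-7, -6, 8, -8), d=1 → -e1, X_13=(-8, -6, 8, -8)
t=13: X=(-8, -6, 8, -8), d=5 → -e3, X_14=(-8, -6, 7, -8)


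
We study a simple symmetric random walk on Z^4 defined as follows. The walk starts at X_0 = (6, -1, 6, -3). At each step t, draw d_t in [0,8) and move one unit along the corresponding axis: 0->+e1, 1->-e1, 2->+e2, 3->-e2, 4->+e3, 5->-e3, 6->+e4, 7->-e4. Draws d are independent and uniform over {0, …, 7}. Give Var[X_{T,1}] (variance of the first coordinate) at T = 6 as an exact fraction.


3/2

Outcome values over d=0..7: [1, -1, 0, 0, 0, 0, 0, 0]
Σy = 0, Σy² = 2, M = 8
μ = 0/8 = 0,  σ² = 2/8 − (0)² = 1/4
Independent increments: Var[X_6] = 6·σ² = 6·(1/4) = 3/2


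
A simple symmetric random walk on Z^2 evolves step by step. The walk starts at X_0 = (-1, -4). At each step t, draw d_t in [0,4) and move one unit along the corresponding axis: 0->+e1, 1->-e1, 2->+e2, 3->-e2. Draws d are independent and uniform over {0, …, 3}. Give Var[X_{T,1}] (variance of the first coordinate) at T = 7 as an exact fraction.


Outcome values over d=0..3: [1, -1, 0, 0]
Σy = 0, Σy² = 2, M = 4
μ = 0/4 = 0,  σ² = 2/4 − (0)² = 1/2
Independent increments: Var[X_7] = 7·σ² = 7·(1/2) = 7/2

7/2


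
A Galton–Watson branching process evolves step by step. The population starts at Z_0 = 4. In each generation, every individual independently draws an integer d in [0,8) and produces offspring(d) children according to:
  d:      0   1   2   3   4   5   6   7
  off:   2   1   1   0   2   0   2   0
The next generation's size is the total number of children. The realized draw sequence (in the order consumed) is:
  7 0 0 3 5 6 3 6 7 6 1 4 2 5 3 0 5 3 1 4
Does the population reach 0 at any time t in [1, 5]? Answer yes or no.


no

gen 0: Z_0=4, draws=[7, 0, 0, 3], offspring=[0, 2, 2, 0], Z_1=4
gen 1: Z_1=4, draws=[5, 6, 3, 6], offspring=[0, 2, 0, 2], Z_2=4
gen 2: Z_2=4, draws=[7, 6, 1, 4], offspring=[0, 2, 1, 2], Z_3=5
gen 3: Z_3=5, draws=[2, 5, 3, 0, 5], offspring=[1, 0, 0, 2, 0], Z_4=3
gen 4: Z_4=3, draws=[3, 1, 4], offspring=[0, 1, 2], Z_5=3


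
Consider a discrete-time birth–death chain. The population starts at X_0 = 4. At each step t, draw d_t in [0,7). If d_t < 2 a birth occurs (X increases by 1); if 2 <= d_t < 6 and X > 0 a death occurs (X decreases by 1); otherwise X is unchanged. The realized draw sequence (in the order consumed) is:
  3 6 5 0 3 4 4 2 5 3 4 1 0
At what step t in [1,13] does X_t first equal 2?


3

t=0: X=4, d=3 → death, X_1=3
t=1: X=3, d=6 → hold, X_2=3
t=2: X=3, d=5 → death, X_3=2
t=3: X=2, d=0 → birth, X_4=3
t=4: X=3, d=3 → death, X_5=2
t=5: X=2, d=4 → death, X_6=1
t=6: X=1, d=4 → death, X_7=0
t=7: X=0, d=2 → hold, X_8=0
t=8: X=0, d=5 → hold, X_9=0
t=9: X=0, d=3 → hold, X_10=0
t=10: X=0, d=4 → hold, X_11=0
t=11: X=0, d=1 → birth, X_12=1
t=12: X=1, d=0 → birth, X_13=2


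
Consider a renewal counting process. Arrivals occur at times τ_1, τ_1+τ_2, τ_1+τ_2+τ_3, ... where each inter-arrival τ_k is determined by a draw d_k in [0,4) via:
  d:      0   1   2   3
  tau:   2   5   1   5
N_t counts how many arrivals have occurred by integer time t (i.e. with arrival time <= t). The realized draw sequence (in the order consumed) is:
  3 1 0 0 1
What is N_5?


1

draw d_1=3: τ_1=5, arrival time A_1=5
draw d_2=1: τ_2=5, arrival time A_2=10
draw d_3=0: τ_3=2, arrival time A_3=12
draw d_4=0: τ_4=2, arrival time A_4=14
draw d_5=1: τ_5=5, arrival time A_5=19
N_t over t=0..5: 0:0 1:0 2:0 3:0 4:0 5:1


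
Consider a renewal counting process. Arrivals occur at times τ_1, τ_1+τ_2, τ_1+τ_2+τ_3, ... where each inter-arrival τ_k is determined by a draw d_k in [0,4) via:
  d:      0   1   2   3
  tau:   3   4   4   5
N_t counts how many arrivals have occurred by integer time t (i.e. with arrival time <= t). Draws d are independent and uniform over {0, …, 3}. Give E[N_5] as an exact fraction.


Inter-arrival values over d=0..3: [3, 4, 4, 5]
Each d has probability 1/4, so the pmf of τ is: f(3) = 1/4, f(4) = 1/2, f(5) = 1/4
Renewal equation for m(n) = E[N_n]: condition on τ_1 = k (if k <= n, one arrival plus a fresh copy on the remaining n−k steps): m(n) = F(n) + Σ_{k<=n} f(k)·m(n−k), where F(n) = P(τ <= n) and m(0) = 0
m(1) = F(1) = 0
m(2) = F(2) = 0
m(3) = F(3) = 1/4
m(4) = F(4) = 3/4
m(5) = F(5) = 1
E[N_5] = m(5) = 1

1


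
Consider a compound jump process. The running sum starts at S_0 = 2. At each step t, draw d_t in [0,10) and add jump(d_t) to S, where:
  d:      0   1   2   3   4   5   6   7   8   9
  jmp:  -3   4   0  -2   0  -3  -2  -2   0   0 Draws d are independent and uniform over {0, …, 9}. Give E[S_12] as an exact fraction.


Outcome values over d=0..9: [-3, 4, 0, -2, 0, -3, -2, -2, 0, 0]
Σy = -8, Σy² = 46, M = 10
μ = -8/10 = -4/5,  σ² = 46/10 − (-4/5)² = 99/25
E[S_12] = 2 + 12·(-4/5) = -38/5

-38/5


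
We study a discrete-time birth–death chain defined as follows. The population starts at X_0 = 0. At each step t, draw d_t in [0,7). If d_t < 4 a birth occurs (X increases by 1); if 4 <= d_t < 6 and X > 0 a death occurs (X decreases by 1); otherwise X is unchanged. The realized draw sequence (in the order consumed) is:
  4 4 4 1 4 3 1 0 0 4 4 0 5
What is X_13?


2

t=0: X=0, d=4 → hold, X_1=0
t=1: X=0, d=4 → hold, X_2=0
t=2: X=0, d=4 → hold, X_3=0
t=3: X=0, d=1 → birth, X_4=1
t=4: X=1, d=4 → death, X_5=0
t=5: X=0, d=3 → birth, X_6=1
t=6: X=1, d=1 → birth, X_7=2
t=7: X=2, d=0 → birth, X_8=3
t=8: X=3, d=0 → birth, X_9=4
t=9: X=4, d=4 → death, X_10=3
t=10: X=3, d=4 → death, X_11=2
t=11: X=2, d=0 → birth, X_12=3
t=12: X=3, d=5 → death, X_13=2


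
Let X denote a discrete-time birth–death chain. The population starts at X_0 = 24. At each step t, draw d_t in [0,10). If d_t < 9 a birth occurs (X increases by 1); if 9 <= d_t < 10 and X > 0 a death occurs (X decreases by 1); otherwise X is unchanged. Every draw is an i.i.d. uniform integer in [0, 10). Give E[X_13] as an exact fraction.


X can drop by at most 1 per step and X_0 = 24 > T = 13, so X_t >= 24 − t >= 11 > 0 for every t <= 13: the floor at 0 (the 'and X > 0' condition) never binds. Hence X_13 = X_0 + Σ_{t<13} Y_t with i.i.d. increments Y_t = y(d_t) ∈ {+1, −1, 0}.
Outcome values over d=0..9: [1, 1, 1, 1, 1, 1, 1, 1, 1, -1]
Σy = 8, Σy² = 10, M = 10
μ = 8/10 = 4/5,  σ² = 10/10 − (4/5)² = 9/25
E[X_13] = 24 + 13·(4/5) = 172/5

172/5


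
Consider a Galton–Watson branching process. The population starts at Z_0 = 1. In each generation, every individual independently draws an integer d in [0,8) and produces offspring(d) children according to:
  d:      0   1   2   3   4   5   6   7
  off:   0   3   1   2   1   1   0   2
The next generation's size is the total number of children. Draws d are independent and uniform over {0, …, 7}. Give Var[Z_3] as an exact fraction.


22875/4096

Outcome values over d=0..7: [0, 3, 1, 2, 1, 1, 0, 2]
Σy = 10, Σy² = 20, M = 8
μ = 10/8 = 5/4,  σ² = 20/8 − (5/4)² = 15/16
V_0 = 0, E_0 = 1
V_1 = 15/16·E_0 + (5/4)²·V_0 = 15/16;  E_1 = 5/4
V_2 = 15/16·E_1 + (5/4)²·V_1 = 675/256;  E_2 = 25/16
V_3 = 15/16·E_2 + (5/4)²·V_2 = 22875/4096;  E_3 = 125/64


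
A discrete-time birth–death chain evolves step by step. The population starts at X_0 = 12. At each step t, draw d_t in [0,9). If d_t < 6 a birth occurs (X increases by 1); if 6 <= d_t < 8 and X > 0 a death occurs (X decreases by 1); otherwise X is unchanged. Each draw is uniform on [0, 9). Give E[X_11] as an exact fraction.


X can drop by at most 1 per step and X_0 = 12 > T = 11, so X_t >= 12 − t >= 1 > 0 for every t <= 11: the floor at 0 (the 'and X > 0' condition) never binds. Hence X_11 = X_0 + Σ_{t<11} Y_t with i.i.d. increments Y_t = y(d_t) ∈ {+1, −1, 0}.
Outcome values over d=0..8: [1, 1, 1, 1, 1, 1, -1, -1, 0]
Σy = 4, Σy² = 8, M = 9
μ = 4/9 = 4/9,  σ² = 8/9 − (4/9)² = 56/81
E[X_11] = 12 + 11·(4/9) = 152/9

152/9


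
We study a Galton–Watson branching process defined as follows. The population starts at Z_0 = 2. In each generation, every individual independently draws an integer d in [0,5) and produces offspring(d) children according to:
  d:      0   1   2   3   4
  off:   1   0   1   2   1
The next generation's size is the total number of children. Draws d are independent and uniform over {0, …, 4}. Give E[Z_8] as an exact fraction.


Outcome values over d=0..4: [1, 0, 1, 2, 1]
Σy = 5, Σy² = 7, M = 5
μ = 5/5 = 1,  σ² = 7/5 − (1)² = 2/5
E[Z_0] = 2
E[Z_1] = 1·E[Z_0] = 2
E[Z_2] = 1·E[Z_1] = 2
E[Z_3] = 1·E[Z_2] = 2
E[Z_4] = 1·E[Z_3] = 2
E[Z_5] = 1·E[Z_4] = 2
E[Z_6] = 1·E[Z_5] = 2
E[Z_7] = 1·E[Z_6] = 2
E[Z_8] = 1·E[Z_7] = 2

2


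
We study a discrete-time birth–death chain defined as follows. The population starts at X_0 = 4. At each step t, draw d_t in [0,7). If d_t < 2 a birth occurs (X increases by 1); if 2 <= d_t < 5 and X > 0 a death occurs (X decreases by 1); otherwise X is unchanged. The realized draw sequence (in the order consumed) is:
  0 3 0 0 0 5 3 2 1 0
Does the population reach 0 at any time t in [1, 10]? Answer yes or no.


no

t=0: X=4, d=0 → birth, X_1=5
t=1: X=5, d=3 → death, X_2=4
t=2: X=4, d=0 → birth, X_3=5
t=3: X=5, d=0 → birth, X_4=6
t=4: X=6, d=0 → birth, X_5=7
t=5: X=7, d=5 → hold, X_6=7
t=6: X=7, d=3 → death, X_7=6
t=7: X=6, d=2 → death, X_8=5
t=8: X=5, d=1 → birth, X_9=6
t=9: X=6, d=0 → birth, X_10=7


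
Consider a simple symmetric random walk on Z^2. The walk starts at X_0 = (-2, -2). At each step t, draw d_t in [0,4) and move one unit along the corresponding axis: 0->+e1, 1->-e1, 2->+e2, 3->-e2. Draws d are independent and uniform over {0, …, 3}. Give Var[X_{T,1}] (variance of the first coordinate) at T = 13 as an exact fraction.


13/2

Outcome values over d=0..3: [1, -1, 0, 0]
Σy = 0, Σy² = 2, M = 4
μ = 0/4 = 0,  σ² = 2/4 − (0)² = 1/2
Independent increments: Var[X_13] = 13·σ² = 13·(1/2) = 13/2


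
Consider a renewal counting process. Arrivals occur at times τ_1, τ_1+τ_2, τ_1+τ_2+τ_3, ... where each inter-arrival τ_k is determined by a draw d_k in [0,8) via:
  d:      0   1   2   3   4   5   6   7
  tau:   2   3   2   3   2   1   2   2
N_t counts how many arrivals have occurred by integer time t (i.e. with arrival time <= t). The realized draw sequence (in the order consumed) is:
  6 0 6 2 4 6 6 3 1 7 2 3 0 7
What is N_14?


7

draw d_1=6: τ_1=2, arrival time A_1=2
draw d_2=0: τ_2=2, arrival time A_2=4
draw d_3=6: τ_3=2, arrival time A_3=6
draw d_4=2: τ_4=2, arrival time A_4=8
draw d_5=4: τ_5=2, arrival time A_5=10
draw d_6=6: τ_6=2, arrival time A_6=12
draw d_7=6: τ_7=2, arrival time A_7=14
draw d_8=3: τ_8=3, arrival time A_8=17
draw d_9=1: τ_9=3, arrival time A_9=20
draw d_10=7: τ_10=2, arrival time A_10=22
draw d_11=2: τ_11=2, arrival time A_11=24
draw d_12=3: τ_12=3, arrival time A_12=27
draw d_13=0: τ_13=2, arrival time A_13=29
draw d_14=7: τ_14=2, arrival time A_14=31
N_t over t=0..14: 0:0 1:0 2:1 3:1 4:2 5:2 6:3 7:3 8:4 9:4 10:5 11:5 12:6 13:6 14:7


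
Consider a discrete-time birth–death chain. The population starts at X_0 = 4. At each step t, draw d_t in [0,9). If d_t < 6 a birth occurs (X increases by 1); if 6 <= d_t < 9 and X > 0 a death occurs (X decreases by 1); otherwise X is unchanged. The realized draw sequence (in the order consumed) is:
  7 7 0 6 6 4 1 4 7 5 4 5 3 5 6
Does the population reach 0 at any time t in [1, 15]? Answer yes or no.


t=0: X=4, d=7 → death, X_1=3
t=1: X=3, d=7 → death, X_2=2
t=2: X=2, d=0 → birth, X_3=3
t=3: X=3, d=6 → death, X_4=2
t=4: X=2, d=6 → death, X_5=1
t=5: X=1, d=4 → birth, X_6=2
t=6: X=2, d=1 → birth, X_7=3
t=7: X=3, d=4 → birth, X_8=4
t=8: X=4, d=7 → death, X_9=3
t=9: X=3, d=5 → birth, X_10=4
t=10: X=4, d=4 → birth, X_11=5
t=11: X=5, d=5 → birth, X_12=6
t=12: X=6, d=3 → birth, X_13=7
t=13: X=7, d=5 → birth, X_14=8
t=14: X=8, d=6 → death, X_15=7

no


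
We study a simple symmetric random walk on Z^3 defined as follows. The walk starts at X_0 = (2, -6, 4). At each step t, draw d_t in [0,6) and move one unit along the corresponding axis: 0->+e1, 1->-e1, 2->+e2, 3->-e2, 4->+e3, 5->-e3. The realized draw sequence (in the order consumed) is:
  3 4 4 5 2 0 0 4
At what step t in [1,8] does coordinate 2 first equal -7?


t=0: X=(2, -6, 4), d=3 → -e2, X_1=(2, -7, 4)
t=1: X=(2, -7, 4), d=4 → +e3, X_2=(2, -7, 5)
t=2: X=(2, -7, 5), d=4 → +e3, X_3=(2, -7, 6)
t=3: X=(2, -7, 6), d=5 → -e3, X_4=(2, -7, 5)
t=4: X=(2, -7, 5), d=2 → +e2, X_5=(2, -6, 5)
t=5: X=(2, -6, 5), d=0 → +e1, X_6=(3, -6, 5)
t=6: X=(3, -6, 5), d=0 → +e1, X_7=(4, -6, 5)
t=7: X=(4, -6, 5), d=4 → +e3, X_8=(4, -6, 6)

1


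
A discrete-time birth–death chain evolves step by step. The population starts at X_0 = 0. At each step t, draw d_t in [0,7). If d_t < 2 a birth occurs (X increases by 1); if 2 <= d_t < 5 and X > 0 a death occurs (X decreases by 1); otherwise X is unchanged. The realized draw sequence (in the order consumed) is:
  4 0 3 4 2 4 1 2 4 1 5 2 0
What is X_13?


t=0: X=0, d=4 → hold, X_1=0
t=1: X=0, d=0 → birth, X_2=1
t=2: X=1, d=3 → death, X_3=0
t=3: X=0, d=4 → hold, X_4=0
t=4: X=0, d=2 → hold, X_5=0
t=5: X=0, d=4 → hold, X_6=0
t=6: X=0, d=1 → birth, X_7=1
t=7: X=1, d=2 → death, X_8=0
t=8: X=0, d=4 → hold, X_9=0
t=9: X=0, d=1 → birth, X_10=1
t=10: X=1, d=5 → hold, X_11=1
t=11: X=1, d=2 → death, X_12=0
t=12: X=0, d=0 → birth, X_13=1

1


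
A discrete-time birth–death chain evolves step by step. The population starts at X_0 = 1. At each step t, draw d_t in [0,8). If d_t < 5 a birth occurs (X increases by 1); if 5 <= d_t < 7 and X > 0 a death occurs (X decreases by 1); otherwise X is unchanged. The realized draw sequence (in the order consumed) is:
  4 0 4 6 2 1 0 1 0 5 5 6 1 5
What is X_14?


5

t=0: X=1, d=4 → birth, X_1=2
t=1: X=2, d=0 → birth, X_2=3
t=2: X=3, d=4 → birth, X_3=4
t=3: X=4, d=6 → death, X_4=3
t=4: X=3, d=2 → birth, X_5=4
t=5: X=4, d=1 → birth, X_6=5
t=6: X=5, d=0 → birth, X_7=6
t=7: X=6, d=1 → birth, X_8=7
t=8: X=7, d=0 → birth, X_9=8
t=9: X=8, d=5 → death, X_10=7
t=10: X=7, d=5 → death, X_11=6
t=11: X=6, d=6 → death, X_12=5
t=12: X=5, d=1 → birth, X_13=6
t=13: X=6, d=5 → death, X_14=5


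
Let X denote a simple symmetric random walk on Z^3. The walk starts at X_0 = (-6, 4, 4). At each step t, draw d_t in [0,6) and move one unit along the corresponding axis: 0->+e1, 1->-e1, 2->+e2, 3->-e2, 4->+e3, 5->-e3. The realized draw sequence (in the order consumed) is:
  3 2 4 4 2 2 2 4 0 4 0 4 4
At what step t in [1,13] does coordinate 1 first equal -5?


9

t=0: X=(-6, 4, 4), d=3 → -e2, X_1=(-6, 3, 4)
t=1: X=(-6, 3, 4), d=2 → +e2, X_2=(-6, 4, 4)
t=2: X=(-6, 4, 4), d=4 → +e3, X_3=(-6, 4, 5)
t=3: X=(-6, 4, 5), d=4 → +e3, X_4=(-6, 4, 6)
t=4: X=(-6, 4, 6), d=2 → +e2, X_5=(-6, 5, 6)
t=5: X=(-6, 5, 6), d=2 → +e2, X_6=(-6, 6, 6)
t=6: X=(-6, 6, 6), d=2 → +e2, X_7=(-6, 7, 6)
t=7: X=(-6, 7, 6), d=4 → +e3, X_8=(-6, 7, 7)
t=8: X=(-6, 7, 7), d=0 → +e1, X_9=(-5, 7, 7)
t=9: X=(-5, 7, 7), d=4 → +e3, X_10=(-5, 7, 8)
t=10: X=(-5, 7, 8), d=0 → +e1, X_11=(-4, 7, 8)
t=11: X=(-4, 7, 8), d=4 → +e3, X_12=(-4, 7, 9)
t=12: X=(-4, 7, 9), d=4 → +e3, X_13=(-4, 7, 10)


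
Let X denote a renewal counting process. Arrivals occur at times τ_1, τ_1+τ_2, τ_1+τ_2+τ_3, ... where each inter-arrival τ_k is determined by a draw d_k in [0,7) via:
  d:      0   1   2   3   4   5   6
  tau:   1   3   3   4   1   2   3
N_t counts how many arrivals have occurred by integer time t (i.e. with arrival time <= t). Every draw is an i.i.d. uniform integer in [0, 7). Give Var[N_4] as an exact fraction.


Inter-arrival values over d=0..6: [1, 3, 3, 4, 1, 2, 3]
Each d has probability 1/7, so the pmf of τ is: f(1) = 2/7, f(2) = 1/7, f(3) = 3/7, f(4) = 1/7
Let p_n(j) = P(N_n = j), with p_0 = [1]. Condition on τ_1: p_n(0) = P(τ > n), and for j >= 1, p_n(j) = Σ_{k<=n} f(k)·p_{n−k}(j−1)
p_1 = [5/7, 2/7]  (j = 0..1)
p_2 = [4/7, 17/49, 4/49]  (j = 0..2)
p_3 = [1/7, 34/49, 48/343, 8/343]  (j = 0..3)
p_4 = [0, 4/7, 127/343, 124/2401, 16/2401]  (j = 0..4)
E[N_4] = Σ j·p_4(j) = 3586/2401;  E[N_4²] = Σ j²·p_4(j) = 900/343
Var[N_4] = 900/343 − (3586/2401)² = 2266904/5764801

2266904/5764801


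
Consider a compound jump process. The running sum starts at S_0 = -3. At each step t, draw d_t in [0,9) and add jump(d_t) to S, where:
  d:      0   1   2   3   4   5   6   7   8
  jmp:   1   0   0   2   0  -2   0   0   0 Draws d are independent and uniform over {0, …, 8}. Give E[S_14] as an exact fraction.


-13/9

Outcome values over d=0..8: [1, 0, 0, 2, 0, -2, 0, 0, 0]
Σy = 1, Σy² = 9, M = 9
μ = 1/9 = 1/9,  σ² = 9/9 − (1/9)² = 80/81
E[S_14] = -3 + 14·(1/9) = -13/9
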